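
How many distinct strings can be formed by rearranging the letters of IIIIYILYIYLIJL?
14! / (1! × 7! × 3! × 3!) = 480480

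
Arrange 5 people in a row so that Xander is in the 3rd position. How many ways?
Fix one position: (5-1)! = 24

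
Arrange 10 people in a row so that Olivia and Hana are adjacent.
Treat as block: (10-1)! × 2! = 362880 × 2 = 725760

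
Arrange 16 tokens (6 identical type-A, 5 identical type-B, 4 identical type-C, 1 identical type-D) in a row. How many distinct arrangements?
16! / (6! × 5! × 4! × 1!) = 10090080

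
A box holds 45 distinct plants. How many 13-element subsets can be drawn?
C(45,13) = 45!/(13!×32!) = 73006209045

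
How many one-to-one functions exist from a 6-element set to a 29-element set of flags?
P(29,6) = 29!/(29-6)! = 342014400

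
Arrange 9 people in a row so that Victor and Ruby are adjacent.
Treat as block: (9-1)! × 2! = 40320 × 2 = 80640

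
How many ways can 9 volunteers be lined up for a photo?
9! = 362880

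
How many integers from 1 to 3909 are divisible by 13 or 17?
⌊3909/13⌋ + ⌊3909/17⌋ - ⌊3909/221⌋ = 300 + 229 - 17 = 512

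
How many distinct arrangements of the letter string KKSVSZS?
7! / (2! × 3! × 1! × 1!) = 420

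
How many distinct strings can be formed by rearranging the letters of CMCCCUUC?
8! / (1! × 2! × 5!) = 168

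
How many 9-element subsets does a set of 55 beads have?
C(55,9) = 55!/(9!×46!) = 6358402050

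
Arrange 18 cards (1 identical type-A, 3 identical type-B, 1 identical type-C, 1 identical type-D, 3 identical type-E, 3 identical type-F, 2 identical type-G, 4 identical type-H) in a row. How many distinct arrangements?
18! / (1! × 3! × 1! × 1! × 3! × 3! × 2! × 4!) = 617512896000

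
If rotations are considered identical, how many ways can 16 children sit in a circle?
Circular: fix one position, arrange the rest. (16-1)! = 1307674368000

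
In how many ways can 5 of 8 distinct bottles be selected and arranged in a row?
P(8,5) = 8!/(8-5)! = 6720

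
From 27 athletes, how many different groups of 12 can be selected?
C(27,12) = 27!/(12!×15!) = 17383860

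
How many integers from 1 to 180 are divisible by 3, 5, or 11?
⌊180/3⌋+⌊180/5⌋+⌊180/11⌋ - ⌊180/15⌋-⌊180/33⌋-⌊180/55⌋ + ⌊180/165⌋ = 60+36+16 - 12-5-3 + 1 = 93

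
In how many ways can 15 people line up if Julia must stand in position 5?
Fix one position: (15-1)! = 87178291200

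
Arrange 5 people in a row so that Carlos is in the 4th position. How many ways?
Fix one position: (5-1)! = 24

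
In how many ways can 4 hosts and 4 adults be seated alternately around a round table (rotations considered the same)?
Fix one of the hosts: (4-1)! ways for the remaining hosts, × 4! ways for the adults = 6 × 24 = 144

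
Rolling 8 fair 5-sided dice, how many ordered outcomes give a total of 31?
Coefficient of x^31 in (x + x² + ... + x^5)^8. By inclusion-exclusion on dice exceeding 5: Σ_j (-1)^j C(8,j)·C(31-1-5j, 7) = C(8,0)·C(30,7) - C(8,1)·C(25,7) + C(8,2)·C(20,7) - C(8,3)·C(15,7) + C(8,4)·C(10,7) = 1·2035800 - 8·480700 + 28·77520 - 56·6435 + 70·120 = 8800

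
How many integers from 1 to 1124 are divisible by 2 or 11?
⌊1124/2⌋ + ⌊1124/11⌋ - ⌊1124/22⌋ = 562 + 102 - 51 = 613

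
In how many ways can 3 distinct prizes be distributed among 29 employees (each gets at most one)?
P(29,3) = 29!/(29-3)! = 21924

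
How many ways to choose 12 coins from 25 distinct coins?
C(25,12) = 25!/(12!×13!) = 5200300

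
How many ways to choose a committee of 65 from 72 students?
C(72,65) = 72!/(65!×7!) = 1473109704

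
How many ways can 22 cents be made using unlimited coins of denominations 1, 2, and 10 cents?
Coefficient of x^22 in 1/(1-x^1) · 1/(1-x^2) · 1/(1-x^10). Case on j = number of 10-cent coins (j = 0..2); remainder r = 22 - 10j is made from {1,2} in ⌊r/2⌋+1 ways. r = 22, 12, 2 → 12 + 7 + 2 = 21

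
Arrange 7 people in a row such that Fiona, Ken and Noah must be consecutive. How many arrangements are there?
Treat the 3 as one block: (7-3+1)! × 3! = 120 × 6 = 720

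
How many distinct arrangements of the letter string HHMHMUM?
7! / (3! × 3! × 1!) = 140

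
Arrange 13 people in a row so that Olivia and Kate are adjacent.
Treat as block: (13-1)! × 2! = 479001600 × 2 = 958003200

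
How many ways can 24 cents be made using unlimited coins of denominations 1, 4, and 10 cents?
Coefficient of x^24 in 1/(1-x^1) · 1/(1-x^4) · 1/(1-x^10). Case on j = number of 10-cent coins (j = 0..2); remainder r = 24 - 10j is made from {1,4} in ⌊r/4⌋+1 ways. r = 24, 14, 4 → 7 + 4 + 2 = 13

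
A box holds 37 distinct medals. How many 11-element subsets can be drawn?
C(37,11) = 37!/(11!×26!) = 854992152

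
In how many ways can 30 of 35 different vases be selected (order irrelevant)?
C(35,30) = 35!/(30!×5!) = 324632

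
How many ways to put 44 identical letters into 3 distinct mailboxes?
C(44+3-1, 3-1) = C(46, 2) = 1035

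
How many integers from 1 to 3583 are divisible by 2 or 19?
⌊3583/2⌋ + ⌊3583/19⌋ - ⌊3583/38⌋ = 1791 + 188 - 94 = 1885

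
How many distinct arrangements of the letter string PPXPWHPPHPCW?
12! / (1! × 6! × 1! × 2! × 2!) = 166320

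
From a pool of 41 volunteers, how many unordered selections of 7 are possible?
C(41,7) = 41!/(7!×34!) = 22481940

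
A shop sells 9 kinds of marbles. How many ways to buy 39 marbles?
C(39+9-1, 9-1) = C(47, 8) = 314457495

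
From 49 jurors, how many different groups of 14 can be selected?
C(49,14) = 49!/(14!×35!) = 675248872536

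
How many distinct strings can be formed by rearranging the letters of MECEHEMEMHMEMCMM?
16! / (2! × 5! × 2! × 7!) = 8648640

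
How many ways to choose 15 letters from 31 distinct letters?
C(31,15) = 31!/(15!×16!) = 300540195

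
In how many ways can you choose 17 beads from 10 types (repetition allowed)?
C(17+10-1, 10-1) = C(26, 9) = 3124550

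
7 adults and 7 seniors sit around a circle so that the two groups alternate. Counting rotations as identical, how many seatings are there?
Fix one of the adults: (7-1)! ways for the remaining adults, × 7! ways for the seniors = 720 × 5040 = 3628800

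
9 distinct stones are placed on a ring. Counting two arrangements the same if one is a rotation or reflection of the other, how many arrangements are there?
(9-1)!/2 = 40320/2 = 20160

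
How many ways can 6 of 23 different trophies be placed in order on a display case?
P(23,6) = 23!/(23-6)! = 72681840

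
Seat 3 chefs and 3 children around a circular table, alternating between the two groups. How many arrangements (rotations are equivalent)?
Fix one of the chefs: (3-1)! ways for the remaining chefs, × 3! ways for the children = 2 × 6 = 12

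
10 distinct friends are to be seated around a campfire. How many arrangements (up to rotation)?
Circular: fix one position, arrange the rest. (10-1)! = 362880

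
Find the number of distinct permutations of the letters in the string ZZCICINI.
8! / (2! × 2! × 3! × 1!) = 1680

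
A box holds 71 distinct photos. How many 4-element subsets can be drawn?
C(71,4) = 71!/(4!×67!) = 971635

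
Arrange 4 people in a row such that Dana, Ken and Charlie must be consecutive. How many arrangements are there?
Treat the 3 as one block: (4-3+1)! × 3! = 2 × 6 = 12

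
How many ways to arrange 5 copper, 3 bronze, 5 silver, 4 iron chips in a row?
17! / (5! × 3! × 5! × 4!) = 171531360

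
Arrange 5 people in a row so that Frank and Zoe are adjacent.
Treat as block: (5-1)! × 2! = 24 × 2 = 48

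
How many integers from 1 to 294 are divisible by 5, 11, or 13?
⌊294/5⌋+⌊294/11⌋+⌊294/13⌋ - ⌊294/55⌋-⌊294/65⌋-⌊294/143⌋ + ⌊294/715⌋ = 58+26+22 - 5-4-2 + 0 = 95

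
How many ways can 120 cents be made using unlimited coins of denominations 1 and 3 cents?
Coefficient of x^120 in 1/(1-x^1) · 1/(1-x^3). Use j coins of 3 for j = 0..⌊120/3⌋ = 40, the rest in 1s: 40 + 1 = 41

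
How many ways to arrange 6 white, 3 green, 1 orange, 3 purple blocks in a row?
13! / (6! × 3! × 1! × 3!) = 240240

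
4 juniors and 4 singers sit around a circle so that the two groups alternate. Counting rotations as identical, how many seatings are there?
Fix one of the juniors: (4-1)! ways for the remaining juniors, × 4! ways for the singers = 6 × 24 = 144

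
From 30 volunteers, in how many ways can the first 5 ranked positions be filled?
P(30,5) = 30!/(30-5)! = 17100720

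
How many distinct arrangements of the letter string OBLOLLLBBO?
10! / (3! × 4! × 3!) = 4200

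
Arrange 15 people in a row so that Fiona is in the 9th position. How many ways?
Fix one position: (15-1)! = 87178291200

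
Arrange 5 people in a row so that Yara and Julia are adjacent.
Treat as block: (5-1)! × 2! = 24 × 2 = 48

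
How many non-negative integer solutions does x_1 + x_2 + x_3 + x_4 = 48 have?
C(48+4-1, 4-1) = C(51, 3) = 20825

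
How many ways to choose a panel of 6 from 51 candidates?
C(51,6) = 51!/(6!×45!) = 18009460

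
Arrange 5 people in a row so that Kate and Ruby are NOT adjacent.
Total - adjacent = 5! - (5-1)!×2 = 120 - 48 = 72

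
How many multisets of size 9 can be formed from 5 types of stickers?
C(9+5-1, 5-1) = C(13, 4) = 715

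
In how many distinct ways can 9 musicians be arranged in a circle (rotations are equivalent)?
Circular: fix one position, arrange the rest. (9-1)! = 40320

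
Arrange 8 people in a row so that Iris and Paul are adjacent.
Treat as block: (8-1)! × 2! = 5040 × 2 = 10080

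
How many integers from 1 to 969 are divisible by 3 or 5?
⌊969/3⌋ + ⌊969/5⌋ - ⌊969/15⌋ = 323 + 193 - 64 = 452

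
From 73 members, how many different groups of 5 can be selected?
C(73,5) = 73!/(5!×68!) = 15020334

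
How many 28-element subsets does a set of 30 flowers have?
C(30,28) = 30!/(28!×2!) = 435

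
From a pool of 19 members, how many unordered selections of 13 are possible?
C(19,13) = 19!/(13!×6!) = 27132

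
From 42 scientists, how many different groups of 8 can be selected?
C(42,8) = 42!/(8!×34!) = 118030185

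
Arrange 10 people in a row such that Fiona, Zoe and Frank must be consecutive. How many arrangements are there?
Treat the 3 as one block: (10-3+1)! × 3! = 40320 × 6 = 241920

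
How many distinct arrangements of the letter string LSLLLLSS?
8! / (5! × 3!) = 56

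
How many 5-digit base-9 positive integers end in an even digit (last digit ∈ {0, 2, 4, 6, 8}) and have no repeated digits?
Last∈{0,2,4,6,8}. Last=0: 1680. Last nonzero: 4×7×P(7,3) = 5880. Total = 7560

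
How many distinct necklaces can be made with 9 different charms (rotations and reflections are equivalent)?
(9-1)!/2 = 40320/2 = 20160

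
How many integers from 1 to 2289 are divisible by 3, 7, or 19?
⌊2289/3⌋+⌊2289/7⌋+⌊2289/19⌋ - ⌊2289/21⌋-⌊2289/57⌋-⌊2289/133⌋ + ⌊2289/399⌋ = 763+327+120 - 109-40-17 + 5 = 1049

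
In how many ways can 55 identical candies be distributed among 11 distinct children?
C(55+11-1, 11-1) = C(65, 10) = 179013799328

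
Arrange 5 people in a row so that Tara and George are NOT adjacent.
Total - adjacent = 5! - (5-1)!×2 = 120 - 48 = 72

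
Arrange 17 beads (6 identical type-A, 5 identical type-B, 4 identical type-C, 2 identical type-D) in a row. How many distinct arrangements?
17! / (6! × 5! × 4! × 2!) = 85765680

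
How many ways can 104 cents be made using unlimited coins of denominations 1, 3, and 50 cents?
Coefficient of x^104 in 1/(1-x^1) · 1/(1-x^3) · 1/(1-x^50). Case on j = number of 50-cent coins (j = 0..2); remainder r = 104 - 50j is made from {1,3} in ⌊r/3⌋+1 ways. r = 104, 54, 4 → 35 + 19 + 2 = 56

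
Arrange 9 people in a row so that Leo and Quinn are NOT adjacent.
Total - adjacent = 9! - (9-1)!×2 = 362880 - 80640 = 282240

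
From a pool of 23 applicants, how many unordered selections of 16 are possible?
C(23,16) = 23!/(16!×7!) = 245157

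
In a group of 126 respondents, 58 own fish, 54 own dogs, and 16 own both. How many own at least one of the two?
|A∪B| = |A| + |B| - |A∩B| = 58 + 54 - 16 = 96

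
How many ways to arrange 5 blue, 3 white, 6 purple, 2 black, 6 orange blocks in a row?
22! / (5! × 3! × 6! × 2! × 6!) = 1505702278080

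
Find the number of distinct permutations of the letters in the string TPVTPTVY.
8! / (1! × 2! × 2! × 3!) = 1680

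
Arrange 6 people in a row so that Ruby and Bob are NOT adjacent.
Total - adjacent = 6! - (6-1)!×2 = 720 - 240 = 480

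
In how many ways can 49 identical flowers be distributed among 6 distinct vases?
C(49+6-1, 6-1) = C(54, 5) = 3162510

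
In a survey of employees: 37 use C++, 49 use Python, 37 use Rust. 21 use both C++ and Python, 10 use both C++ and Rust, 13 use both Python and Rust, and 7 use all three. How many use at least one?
|A∪B∪C| = 37+49+37-21-10-13+7 = 86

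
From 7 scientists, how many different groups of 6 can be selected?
C(7,6) = 7!/(6!×1!) = 7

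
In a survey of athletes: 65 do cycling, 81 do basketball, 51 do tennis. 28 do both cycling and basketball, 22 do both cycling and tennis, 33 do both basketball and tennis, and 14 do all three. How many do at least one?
|A∪B∪C| = 65+81+51-28-22-33+14 = 128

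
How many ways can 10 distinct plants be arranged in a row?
10! = 3628800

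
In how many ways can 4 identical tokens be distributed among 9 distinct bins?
C(4+9-1, 9-1) = C(12, 8) = 495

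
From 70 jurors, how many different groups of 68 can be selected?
C(70,68) = 70!/(68!×2!) = 2415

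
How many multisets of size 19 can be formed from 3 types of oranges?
C(19+3-1, 3-1) = C(21, 2) = 210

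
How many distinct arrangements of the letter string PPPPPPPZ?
8! / (7! × 1!) = 8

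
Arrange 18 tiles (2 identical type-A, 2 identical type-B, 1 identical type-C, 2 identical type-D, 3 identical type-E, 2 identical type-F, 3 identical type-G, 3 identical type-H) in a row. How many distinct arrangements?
18! / (2! × 2! × 1! × 2! × 3! × 2! × 3! × 3!) = 1852538688000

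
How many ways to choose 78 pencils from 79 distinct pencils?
C(79,78) = 79!/(78!×1!) = 79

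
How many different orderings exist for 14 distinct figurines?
14! = 87178291200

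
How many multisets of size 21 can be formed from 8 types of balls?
C(21+8-1, 8-1) = C(28, 7) = 1184040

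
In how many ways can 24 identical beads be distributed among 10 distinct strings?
C(24+10-1, 10-1) = C(33, 9) = 38567100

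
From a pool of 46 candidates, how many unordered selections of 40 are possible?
C(46,40) = 46!/(40!×6!) = 9366819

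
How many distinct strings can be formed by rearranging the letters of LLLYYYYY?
8! / (5! × 3!) = 56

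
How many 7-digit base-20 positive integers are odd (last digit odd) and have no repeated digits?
Last∈{1,3,5,7,9,11,13,15,17,19}. Last=0: 0. Last nonzero: 10×18×P(18,5) = 185068800. Total = 185068800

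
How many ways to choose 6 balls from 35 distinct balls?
C(35,6) = 35!/(6!×29!) = 1623160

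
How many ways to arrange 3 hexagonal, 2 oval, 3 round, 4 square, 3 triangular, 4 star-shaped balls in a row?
19! / (3! × 2! × 3! × 4! × 3! × 4!) = 488864376000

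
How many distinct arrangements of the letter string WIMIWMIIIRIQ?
12! / (6! × 2! × 2! × 1! × 1!) = 166320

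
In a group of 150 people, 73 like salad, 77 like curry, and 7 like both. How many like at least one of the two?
|A∪B| = |A| + |B| - |A∩B| = 73 + 77 - 7 = 143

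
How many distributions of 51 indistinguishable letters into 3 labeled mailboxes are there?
C(51+3-1, 3-1) = C(53, 2) = 1378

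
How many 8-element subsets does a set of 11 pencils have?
C(11,8) = 11!/(8!×3!) = 165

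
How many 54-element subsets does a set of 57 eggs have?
C(57,54) = 57!/(54!×3!) = 29260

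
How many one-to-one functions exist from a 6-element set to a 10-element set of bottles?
P(10,6) = 10!/(10-6)! = 151200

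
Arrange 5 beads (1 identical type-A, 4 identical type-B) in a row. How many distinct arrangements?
5! / (1! × 4!) = 5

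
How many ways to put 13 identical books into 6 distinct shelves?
C(13+6-1, 6-1) = C(18, 5) = 8568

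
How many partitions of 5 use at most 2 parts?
By conjugation, equals partitions of 5 into parts ≤ 2. Let r_j(i) = number of partitions of i into parts ≤ j, for i = 0..5. r_1(i) = 1 for all i; r_j(i) = r_{j-1}(i) + r_j(i-j). Rows j = 2..2: ≤2: 1 1 2 2 3 3. r_2(5) = 3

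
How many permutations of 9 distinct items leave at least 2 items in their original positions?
Exactly j fixed points: C(9,j)·!(9-j); sum over j ≥ 2 (derangement numbers via !m = (m-1)·(!(m-1) + !(m-2)): !0..!7 = 1, 0, 1, 2, 9, 44, 265, 1854). Σ_{j=2}^{9} C(9,j)·!(9-j) = C(9,2)·!7 + C(9,3)·!6 + C(9,4)·!5 + C(9,5)·!4 + C(9,6)·!3 + C(9,7)·!2 + C(9,8)·!1 + C(9,9)·!0 = 36·1854 + 84·265 + 126·44 + 126·9 + 84·2 + 36·1 + 9·0 + 1·1 = 95887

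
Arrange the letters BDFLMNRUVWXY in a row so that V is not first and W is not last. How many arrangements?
By inclusion-exclusion: 12! - 2×(12-1)! + (12-2)! = 479001600 - 79833600 + 3628800 = 402796800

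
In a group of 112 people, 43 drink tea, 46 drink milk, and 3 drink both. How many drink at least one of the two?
|A∪B| = |A| + |B| - |A∩B| = 43 + 46 - 3 = 86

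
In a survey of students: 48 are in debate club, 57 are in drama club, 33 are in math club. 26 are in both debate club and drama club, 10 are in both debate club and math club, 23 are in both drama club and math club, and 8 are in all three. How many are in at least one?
|A∪B∪C| = 48+57+33-26-10-23+8 = 87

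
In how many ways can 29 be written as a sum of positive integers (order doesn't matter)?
Pentagonal recurrence p(n) = p(n-1) + p(n-2) - p(n-5) - p(n-7) + p(n-12) + p(n-15) - ... gives p(0..28) = 1, 1, 2, 3, 5, 7, 11, 15, 22, 30, 42, 56, 77, 101, 135, 176, 231, 297, 385, 490, 627, 792, 1002, 1255, 1575, 1958, 2436, 3010, 3718. p(29) = p(28) + p(27) - p(24) - p(22) + p(17) + p(14) - p(7) - p(3) = 3718 + 3010 - 1575 - 1002 + 297 + 135 - 15 - 3 = 4565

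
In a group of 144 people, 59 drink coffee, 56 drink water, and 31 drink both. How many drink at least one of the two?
|A∪B| = |A| + |B| - |A∩B| = 59 + 56 - 31 = 84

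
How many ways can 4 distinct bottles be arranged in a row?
4! = 24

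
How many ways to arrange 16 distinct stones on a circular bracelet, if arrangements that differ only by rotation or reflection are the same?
(16-1)!/2 = 1307674368000/2 = 653837184000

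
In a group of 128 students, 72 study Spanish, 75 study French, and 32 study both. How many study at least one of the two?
|A∪B| = |A| + |B| - |A∩B| = 72 + 75 - 32 = 115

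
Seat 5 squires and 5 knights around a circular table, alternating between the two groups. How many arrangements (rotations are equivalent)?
Fix one of the squires: (5-1)! ways for the remaining squires, × 5! ways for the knights = 24 × 120 = 2880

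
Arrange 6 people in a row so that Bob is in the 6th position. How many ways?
Fix one position: (6-1)! = 120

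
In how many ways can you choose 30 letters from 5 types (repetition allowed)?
C(30+5-1, 5-1) = C(34, 4) = 46376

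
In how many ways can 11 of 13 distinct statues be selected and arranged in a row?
P(13,11) = 13!/(13-11)! = 3113510400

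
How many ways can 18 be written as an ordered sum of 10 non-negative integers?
C(18+10-1, 10-1) = C(27, 9) = 4686825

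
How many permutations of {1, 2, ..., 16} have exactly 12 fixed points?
Choose the 12 fixed points C(16,12) = 1820, derange the rest: !4 = Σ_{j=0}^{4} (-1)^j·4!/j! = 24 - 24 + 12 - 4 + 1 = 9. Product = 1820 × 9 = 16380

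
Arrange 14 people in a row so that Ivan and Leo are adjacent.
Treat as block: (14-1)! × 2! = 6227020800 × 2 = 12454041600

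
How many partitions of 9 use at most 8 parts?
By conjugation, equals partitions of 9 into parts ≤ 8. Let r_j(i) = number of partitions of i into parts ≤ j, for i = 0..9. r_1(i) = 1 for all i; r_j(i) = r_{j-1}(i) + r_j(i-j). Rows j = 2..8: ≤2: 1 1 2 2 3 3 4 4 5 5; ≤3: 1 1 2 3 4 5 7 8 10 12; ≤4: 1 1 2 3 5 6 9 11 15 18; ≤5: 1 1 2 3 5 7 10 13 18 23; ≤6: 1 1 2 3 5 7 11 14 20 26; ≤7: 1 1 2 3 5 7 11 15 21 28; ≤8: 1 1 2 3 5 7 11 15 22 29. r_8(9) = 29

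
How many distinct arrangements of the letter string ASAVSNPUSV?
10! / (1! × 1! × 3! × 2! × 1! × 2!) = 151200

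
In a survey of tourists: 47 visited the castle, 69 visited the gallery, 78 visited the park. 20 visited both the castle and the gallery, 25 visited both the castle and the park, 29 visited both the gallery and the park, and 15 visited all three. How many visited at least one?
|A∪B∪C| = 47+69+78-20-25-29+15 = 135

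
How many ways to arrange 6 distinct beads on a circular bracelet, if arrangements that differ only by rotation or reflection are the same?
(6-1)!/2 = 120/2 = 60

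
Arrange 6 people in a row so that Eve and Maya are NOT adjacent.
Total - adjacent = 6! - (6-1)!×2 = 720 - 240 = 480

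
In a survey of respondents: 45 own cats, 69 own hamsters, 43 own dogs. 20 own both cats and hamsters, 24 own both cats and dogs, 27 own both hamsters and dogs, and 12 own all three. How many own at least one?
|A∪B∪C| = 45+69+43-20-24-27+12 = 98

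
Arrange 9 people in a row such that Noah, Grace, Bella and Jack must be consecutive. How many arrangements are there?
Treat the 4 as one block: (9-4+1)! × 4! = 720 × 24 = 17280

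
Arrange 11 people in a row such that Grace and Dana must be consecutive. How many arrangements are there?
Treat the 2 as one block: (11-2+1)! × 2! = 3628800 × 2 = 7257600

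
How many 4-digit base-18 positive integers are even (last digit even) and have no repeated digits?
Last∈{0,2,4,6,8,10,12,14,16}. Last=0: 4080. Last nonzero: 8×16×P(16,2) = 30720. Total = 34800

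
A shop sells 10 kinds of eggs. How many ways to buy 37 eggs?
C(37+10-1, 10-1) = C(46, 9) = 1101716330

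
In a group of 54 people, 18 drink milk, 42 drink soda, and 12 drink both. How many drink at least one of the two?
|A∪B| = |A| + |B| - |A∩B| = 18 + 42 - 12 = 48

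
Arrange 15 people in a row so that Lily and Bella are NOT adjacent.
Total - adjacent = 15! - (15-1)!×2 = 1307674368000 - 174356582400 = 1133317785600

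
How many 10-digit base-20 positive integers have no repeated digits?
First digit: 19 choices (nonzero). Then descending: 19 × 19 × 18 × 17 × 16 × 15 × 14 × 13 × 12 × 11 = 636920444160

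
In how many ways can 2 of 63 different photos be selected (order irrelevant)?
C(63,2) = 63!/(2!×61!) = 1953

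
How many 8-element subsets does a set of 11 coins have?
C(11,8) = 11!/(8!×3!) = 165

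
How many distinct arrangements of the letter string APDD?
4! / (2! × 1! × 1!) = 12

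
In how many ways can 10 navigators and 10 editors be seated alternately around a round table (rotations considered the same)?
Fix one of the navigators: (10-1)! ways for the remaining navigators, × 10! ways for the editors = 362880 × 3628800 = 1316818944000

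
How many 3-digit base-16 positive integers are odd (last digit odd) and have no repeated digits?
Last∈{1,3,5,7,9,11,13,15}. Last=0: 0. Last nonzero: 8×14×P(14,1) = 1568. Total = 1568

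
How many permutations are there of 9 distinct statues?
9! = 362880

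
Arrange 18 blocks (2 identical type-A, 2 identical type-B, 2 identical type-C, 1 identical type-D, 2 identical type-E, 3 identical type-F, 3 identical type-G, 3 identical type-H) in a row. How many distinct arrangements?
18! / (2! × 2! × 2! × 1! × 2! × 3! × 3! × 3!) = 1852538688000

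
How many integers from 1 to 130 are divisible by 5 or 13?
⌊130/5⌋ + ⌊130/13⌋ - ⌊130/65⌋ = 26 + 10 - 2 = 34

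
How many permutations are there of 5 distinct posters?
5! = 120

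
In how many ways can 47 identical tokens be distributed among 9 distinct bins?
C(47+9-1, 9-1) = C(55, 8) = 1217566350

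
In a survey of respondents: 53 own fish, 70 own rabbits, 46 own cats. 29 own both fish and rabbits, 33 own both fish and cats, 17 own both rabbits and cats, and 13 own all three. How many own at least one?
|A∪B∪C| = 53+70+46-29-33-17+13 = 103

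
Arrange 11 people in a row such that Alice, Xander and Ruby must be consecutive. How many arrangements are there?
Treat the 3 as one block: (11-3+1)! × 3! = 362880 × 6 = 2177280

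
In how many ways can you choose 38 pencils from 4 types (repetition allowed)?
C(38+4-1, 4-1) = C(41, 3) = 10660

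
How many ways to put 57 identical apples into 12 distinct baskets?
C(57+12-1, 12-1) = C(68, 11) = 1533058025824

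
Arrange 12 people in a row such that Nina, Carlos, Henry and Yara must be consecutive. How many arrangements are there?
Treat the 4 as one block: (12-4+1)! × 4! = 362880 × 24 = 8709120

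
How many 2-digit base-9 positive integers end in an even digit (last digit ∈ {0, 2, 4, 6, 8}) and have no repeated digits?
Last∈{0,2,4,6,8}. Last=0: 8. Last nonzero: 4×7×P(7,0) = 28. Total = 36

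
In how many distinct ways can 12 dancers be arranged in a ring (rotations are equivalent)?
Circular: fix one position, arrange the rest. (12-1)! = 39916800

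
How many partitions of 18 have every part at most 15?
Let r_j(i) = number of partitions of i into parts ≤ j, for i = 0..18. r_1(i) = 1 for all i; r_j(i) = r_{j-1}(i) + r_j(i-j). Rows j = 2..15: ≤2: 1 1 2 2 3 3 4 4 5 5 6 6 7 7 8 8 9 9 10; ≤3: 1 1 2 3 4 5 7 8 10 12 14 16 19 21 24 27 30 33 37; ≤4: 1 1 2 3 5 6 9 11 15 18 23 27 34 39 47 54 64 72 84; ≤5: 1 1 2 3 5 7 10 13 18 23 30 37 47 57 70 84 101 119 141; ≤6: 1 1 2 3 5 7 11 14 20 26 35 44 58 71 90 110 136 163 199; ≤7: 1 1 2 3 5 7 11 15 21 28 38 49 65 82 105 131 164 201 248; ≤8: 1 1 2 3 5 7 11 15 22 29 40 52 70 89 116 146 186 230 288; ≤9: 1 1 2 3 5 7 11 15 22 30 41 54 73 94 123 157 201 252 318; ≤10: 1 1 2 3 5 7 11 15 22 30 42 55 75 97 128 164 212 267 340; ≤11: 1 1 2 3 5 7 11 15 22 30 42 56 76 99 131 169 219 278 355; ≤12: 1 1 2 3 5 7 11 15 22 30 42 56 77 100 133 172 224 285 366; ≤13: 1 1 2 3 5 7 11 15 22 30 42 56 77 101 134 174 227 290 373; ≤14: 1 1 2 3 5 7 11 15 22 30 42 56 77 101 135 175 229 293 378; ≤15: 1 1 2 3 5 7 11 15 22 30 42 56 77 101 135 176 230 295 381. r_15(18) = 381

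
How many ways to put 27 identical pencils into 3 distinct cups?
C(27+3-1, 3-1) = C(29, 2) = 406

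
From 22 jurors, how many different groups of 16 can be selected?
C(22,16) = 22!/(16!×6!) = 74613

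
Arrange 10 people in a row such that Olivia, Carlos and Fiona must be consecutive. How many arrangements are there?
Treat the 3 as one block: (10-3+1)! × 3! = 40320 × 6 = 241920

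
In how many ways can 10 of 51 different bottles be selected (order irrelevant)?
C(51,10) = 51!/(10!×41!) = 12777711870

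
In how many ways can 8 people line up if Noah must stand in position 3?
Fix one position: (8-1)! = 5040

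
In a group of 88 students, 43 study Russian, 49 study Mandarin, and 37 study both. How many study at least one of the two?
|A∪B| = |A| + |B| - |A∩B| = 43 + 49 - 37 = 55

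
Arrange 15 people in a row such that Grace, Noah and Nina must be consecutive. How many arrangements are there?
Treat the 3 as one block: (15-3+1)! × 3! = 6227020800 × 6 = 37362124800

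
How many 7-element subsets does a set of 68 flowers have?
C(68,7) = 68!/(7!×61!) = 969443904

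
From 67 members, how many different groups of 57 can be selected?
C(67,57) = 67!/(57!×10!) = 247994680648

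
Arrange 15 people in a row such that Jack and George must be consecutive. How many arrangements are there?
Treat the 2 as one block: (15-2+1)! × 2! = 87178291200 × 2 = 174356582400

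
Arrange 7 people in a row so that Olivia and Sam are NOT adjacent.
Total - adjacent = 7! - (7-1)!×2 = 5040 - 1440 = 3600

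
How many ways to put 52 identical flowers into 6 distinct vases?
C(52+6-1, 6-1) = C(57, 5) = 4187106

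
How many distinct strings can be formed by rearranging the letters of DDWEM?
5! / (2! × 1! × 1! × 1!) = 60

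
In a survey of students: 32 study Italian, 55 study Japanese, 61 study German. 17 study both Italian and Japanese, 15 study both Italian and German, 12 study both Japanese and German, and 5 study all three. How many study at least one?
|A∪B∪C| = 32+55+61-17-15-12+5 = 109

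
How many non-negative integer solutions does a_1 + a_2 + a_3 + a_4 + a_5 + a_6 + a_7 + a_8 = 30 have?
C(30+8-1, 8-1) = C(37, 7) = 10295472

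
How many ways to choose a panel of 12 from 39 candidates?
C(39,12) = 39!/(12!×27!) = 3910797436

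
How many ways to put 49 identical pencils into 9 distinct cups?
C(49+9-1, 9-1) = C(57, 8) = 1652411475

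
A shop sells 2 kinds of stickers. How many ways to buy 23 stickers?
C(23+2-1, 2-1) = C(24, 1) = 24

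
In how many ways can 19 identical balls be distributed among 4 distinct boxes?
C(19+4-1, 4-1) = C(22, 3) = 1540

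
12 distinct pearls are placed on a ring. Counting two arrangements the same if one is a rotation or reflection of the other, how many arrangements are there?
(12-1)!/2 = 39916800/2 = 19958400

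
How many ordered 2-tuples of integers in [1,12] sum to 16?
Coefficient of x^16 in (x + x² + ... + x^12)^2. By inclusion-exclusion on dice exceeding 12: Σ_j (-1)^j C(2,j)·C(16-1-12j, 1) = C(2,0)·C(15,1) - C(2,1)·C(3,1) = 1·15 - 2·3 = 9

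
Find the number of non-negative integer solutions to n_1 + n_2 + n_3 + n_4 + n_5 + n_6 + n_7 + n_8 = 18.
C(18+8-1, 8-1) = C(25, 7) = 480700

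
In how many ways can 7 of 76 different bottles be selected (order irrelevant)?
C(76,7) = 76!/(7!×69!) = 2186189400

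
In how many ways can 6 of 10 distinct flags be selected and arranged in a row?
P(10,6) = 10!/(10-6)! = 151200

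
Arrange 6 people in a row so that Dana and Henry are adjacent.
Treat as block: (6-1)! × 2! = 120 × 2 = 240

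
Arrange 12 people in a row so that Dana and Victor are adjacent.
Treat as block: (12-1)! × 2! = 39916800 × 2 = 79833600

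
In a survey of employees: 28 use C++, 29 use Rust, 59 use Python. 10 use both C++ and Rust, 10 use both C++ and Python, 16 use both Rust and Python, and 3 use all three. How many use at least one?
|A∪B∪C| = 28+29+59-10-10-16+3 = 83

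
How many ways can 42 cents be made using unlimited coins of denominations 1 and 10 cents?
Coefficient of x^42 in 1/(1-x^1) · 1/(1-x^10). Use j coins of 10 for j = 0..⌊42/10⌋ = 4, the rest in 1s: 4 + 1 = 5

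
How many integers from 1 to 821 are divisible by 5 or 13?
⌊821/5⌋ + ⌊821/13⌋ - ⌊821/65⌋ = 164 + 63 - 12 = 215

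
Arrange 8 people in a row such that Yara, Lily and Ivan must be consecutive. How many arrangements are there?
Treat the 3 as one block: (8-3+1)! × 3! = 720 × 6 = 4320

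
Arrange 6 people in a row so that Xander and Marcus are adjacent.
Treat as block: (6-1)! × 2! = 120 × 2 = 240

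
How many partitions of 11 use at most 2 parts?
By conjugation, equals partitions of 11 into parts ≤ 2. Let r_j(i) = number of partitions of i into parts ≤ j, for i = 0..11. r_1(i) = 1 for all i; r_j(i) = r_{j-1}(i) + r_j(i-j). Rows j = 2..2: ≤2: 1 1 2 2 3 3 4 4 5 5 6 6. r_2(11) = 6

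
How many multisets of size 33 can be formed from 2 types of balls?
C(33+2-1, 2-1) = C(34, 1) = 34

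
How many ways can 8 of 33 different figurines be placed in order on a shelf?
P(33,8) = 33!/(33-8)! = 559809169920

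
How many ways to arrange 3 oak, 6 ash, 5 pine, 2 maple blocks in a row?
16! / (3! × 6! × 5! × 2!) = 20180160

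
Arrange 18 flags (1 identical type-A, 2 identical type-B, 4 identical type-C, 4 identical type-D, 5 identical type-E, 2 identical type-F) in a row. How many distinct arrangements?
18! / (1! × 2! × 4! × 4! × 5! × 2!) = 23156733600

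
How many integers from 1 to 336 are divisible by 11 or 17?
⌊336/11⌋ + ⌊336/17⌋ - ⌊336/187⌋ = 30 + 19 - 1 = 48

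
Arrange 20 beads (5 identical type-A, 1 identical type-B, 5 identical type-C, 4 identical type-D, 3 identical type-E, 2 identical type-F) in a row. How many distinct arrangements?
20! / (5! × 1! × 5! × 4! × 3! × 2!) = 586637251200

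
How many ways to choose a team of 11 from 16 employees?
C(16,11) = 16!/(11!×5!) = 4368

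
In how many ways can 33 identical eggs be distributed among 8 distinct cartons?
C(33+8-1, 8-1) = C(40, 7) = 18643560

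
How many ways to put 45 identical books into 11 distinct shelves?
C(45+11-1, 11-1) = C(55, 10) = 29248649430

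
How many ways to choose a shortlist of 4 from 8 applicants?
C(8,4) = 8!/(4!×4!) = 70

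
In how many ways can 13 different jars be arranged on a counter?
13! = 6227020800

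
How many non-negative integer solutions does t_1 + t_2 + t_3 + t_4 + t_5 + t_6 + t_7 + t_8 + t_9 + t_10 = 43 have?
C(43+10-1, 10-1) = C(52, 9) = 3679075400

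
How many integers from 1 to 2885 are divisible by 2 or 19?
⌊2885/2⌋ + ⌊2885/19⌋ - ⌊2885/38⌋ = 1442 + 151 - 75 = 1518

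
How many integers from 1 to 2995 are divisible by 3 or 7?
⌊2995/3⌋ + ⌊2995/7⌋ - ⌊2995/21⌋ = 998 + 427 - 142 = 1283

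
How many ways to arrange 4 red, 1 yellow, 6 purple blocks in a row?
11! / (4! × 1! × 6!) = 2310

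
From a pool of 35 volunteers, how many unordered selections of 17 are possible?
C(35,17) = 35!/(17!×18!) = 4537567650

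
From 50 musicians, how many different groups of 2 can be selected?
C(50,2) = 50!/(2!×48!) = 1225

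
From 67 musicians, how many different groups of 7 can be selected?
C(67,7) = 67!/(7!×60!) = 869648208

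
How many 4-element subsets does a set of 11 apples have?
C(11,4) = 11!/(4!×7!) = 330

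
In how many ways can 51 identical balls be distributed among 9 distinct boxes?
C(51+9-1, 9-1) = C(59, 8) = 2217471399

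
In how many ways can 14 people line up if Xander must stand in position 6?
Fix one position: (14-1)! = 6227020800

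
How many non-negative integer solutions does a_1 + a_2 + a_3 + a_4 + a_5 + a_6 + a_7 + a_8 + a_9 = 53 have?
C(53+9-1, 9-1) = C(61, 8) = 2944827765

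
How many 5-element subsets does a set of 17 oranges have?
C(17,5) = 17!/(5!×12!) = 6188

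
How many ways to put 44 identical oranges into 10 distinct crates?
C(44+10-1, 10-1) = C(53, 9) = 4431613550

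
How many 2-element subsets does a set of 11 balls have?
C(11,2) = 11!/(2!×9!) = 55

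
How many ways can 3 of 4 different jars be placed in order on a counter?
P(4,3) = 4!/(4-3)! = 24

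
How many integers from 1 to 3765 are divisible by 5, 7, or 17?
⌊3765/5⌋+⌊3765/7⌋+⌊3765/17⌋ - ⌊3765/35⌋-⌊3765/85⌋-⌊3765/119⌋ + ⌊3765/595⌋ = 753+537+221 - 107-44-31 + 6 = 1335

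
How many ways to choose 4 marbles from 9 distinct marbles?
C(9,4) = 9!/(4!×5!) = 126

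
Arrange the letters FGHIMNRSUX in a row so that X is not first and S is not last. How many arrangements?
By inclusion-exclusion: 10! - 2×(10-1)! + (10-2)! = 3628800 - 725760 + 40320 = 2943360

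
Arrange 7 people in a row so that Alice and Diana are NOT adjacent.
Total - adjacent = 7! - (7-1)!×2 = 5040 - 1440 = 3600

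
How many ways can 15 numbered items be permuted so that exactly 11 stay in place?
Choose the 11 fixed points C(15,11) = 1365, derange the rest: !4 = Σ_{j=0}^{4} (-1)^j·4!/j! = 24 - 24 + 12 - 4 + 1 = 9. Product = 1365 × 9 = 12285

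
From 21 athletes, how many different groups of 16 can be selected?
C(21,16) = 21!/(16!×5!) = 20349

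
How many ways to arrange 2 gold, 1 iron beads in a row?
3! / (2! × 1!) = 3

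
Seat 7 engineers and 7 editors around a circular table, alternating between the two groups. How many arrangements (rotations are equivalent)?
Fix one of the engineers: (7-1)! ways for the remaining engineers, × 7! ways for the editors = 720 × 5040 = 3628800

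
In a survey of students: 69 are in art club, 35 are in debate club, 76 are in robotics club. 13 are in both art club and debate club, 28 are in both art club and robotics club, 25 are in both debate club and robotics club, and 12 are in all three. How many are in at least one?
|A∪B∪C| = 69+35+76-13-28-25+12 = 126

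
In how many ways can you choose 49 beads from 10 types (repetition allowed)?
C(49+10-1, 10-1) = C(58, 9) = 10648873950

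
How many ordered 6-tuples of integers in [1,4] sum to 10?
Coefficient of x^10 in (x + x² + ... + x^4)^6. By inclusion-exclusion on dice exceeding 4: Σ_j (-1)^j C(6,j)·C(10-1-4j, 5) = C(6,0)·C(9,5) - C(6,1)·C(5,5) = 1·126 - 6·1 = 120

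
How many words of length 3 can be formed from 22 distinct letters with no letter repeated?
P(22,3) = 22!/(22-3)! = 9240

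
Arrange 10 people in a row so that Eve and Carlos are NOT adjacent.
Total - adjacent = 10! - (10-1)!×2 = 3628800 - 725760 = 2903040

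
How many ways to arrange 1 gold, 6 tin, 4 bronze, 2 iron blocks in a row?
13! / (1! × 6! × 4! × 2!) = 180180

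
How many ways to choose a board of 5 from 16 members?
C(16,5) = 16!/(5!×11!) = 4368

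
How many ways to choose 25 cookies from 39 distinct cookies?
C(39,25) = 39!/(25!×14!) = 15084504396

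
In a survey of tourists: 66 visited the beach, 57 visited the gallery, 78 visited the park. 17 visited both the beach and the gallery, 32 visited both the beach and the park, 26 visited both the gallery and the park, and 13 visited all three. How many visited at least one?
|A∪B∪C| = 66+57+78-17-32-26+13 = 139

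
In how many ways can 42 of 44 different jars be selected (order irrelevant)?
C(44,42) = 44!/(42!×2!) = 946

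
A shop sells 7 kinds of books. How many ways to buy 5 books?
C(5+7-1, 7-1) = C(11, 6) = 462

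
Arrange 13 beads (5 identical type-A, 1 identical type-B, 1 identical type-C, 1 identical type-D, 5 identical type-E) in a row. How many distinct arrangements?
13! / (5! × 1! × 1! × 1! × 5!) = 432432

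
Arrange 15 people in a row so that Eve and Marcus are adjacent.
Treat as block: (15-1)! × 2! = 87178291200 × 2 = 174356582400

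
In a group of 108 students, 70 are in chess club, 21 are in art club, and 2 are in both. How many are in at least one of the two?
|A∪B| = |A| + |B| - |A∩B| = 70 + 21 - 2 = 89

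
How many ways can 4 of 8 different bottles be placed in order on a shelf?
P(8,4) = 8!/(8-4)! = 1680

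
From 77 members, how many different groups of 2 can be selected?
C(77,2) = 77!/(2!×75!) = 2926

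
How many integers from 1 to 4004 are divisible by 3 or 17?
⌊4004/3⌋ + ⌊4004/17⌋ - ⌊4004/51⌋ = 1334 + 235 - 78 = 1491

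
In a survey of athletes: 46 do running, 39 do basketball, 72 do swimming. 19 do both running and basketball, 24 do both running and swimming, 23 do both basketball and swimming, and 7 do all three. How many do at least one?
|A∪B∪C| = 46+39+72-19-24-23+7 = 98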